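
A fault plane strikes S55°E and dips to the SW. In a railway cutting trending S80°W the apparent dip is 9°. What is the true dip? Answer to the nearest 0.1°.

The section is 45° from the strike.
tan(true dip) = tan 9° / sin 45° = 0.2240
δ = arctan(0.2240) = 12.63°

12.6°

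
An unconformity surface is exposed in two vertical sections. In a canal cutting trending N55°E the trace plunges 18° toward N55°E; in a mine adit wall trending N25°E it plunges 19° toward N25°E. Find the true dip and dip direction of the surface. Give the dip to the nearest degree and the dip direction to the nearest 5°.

true dip 19°, dip direction 035°

Represent each trace as a vector plunging at its apparent dip toward its trend (east-north-up frame): v₁ = (0.779, 0.546, -0.309), v₂ = (0.400, 0.857, -0.326).
The plane normal is n = v₁ × v₂ ∝ (0.087, 0.130, 0.450).
tan δ = √(n_x²+n_y²)/n_z = 0.157/0.450, so δ = 19.2°.
The horizontal component of n points toward azimuth atan2(n_x, n_y) = 34°, the dip direction.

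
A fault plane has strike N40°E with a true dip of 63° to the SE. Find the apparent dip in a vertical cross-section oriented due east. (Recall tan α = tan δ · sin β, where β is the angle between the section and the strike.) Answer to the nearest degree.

56°

The section lies 50° from the strike.
tan α = tan 63° × sin 50° = 1.9626 × 0.7660 = 1.5034
α = arctan(1.5034) = 56.37°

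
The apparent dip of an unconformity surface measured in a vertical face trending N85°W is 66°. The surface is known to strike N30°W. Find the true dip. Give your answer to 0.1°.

70.0°

β = acute angle between strike N30°W and section N85°W = 55°.
tan δ = tan α / sin β = tan 66° / sin 55° = 2.2460 / 0.8192 = 2.7419
true dip = arctan 2.7419 = 69.96°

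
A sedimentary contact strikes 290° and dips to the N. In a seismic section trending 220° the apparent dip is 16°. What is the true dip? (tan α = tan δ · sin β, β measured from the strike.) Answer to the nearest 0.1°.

The section is 70° from the strike.
tan δ = tan α / sin β = tan 16° / sin 70° = 0.2867 / 0.9397 = 0.3051
δ = arctan(0.3051) = 16.97°

17.0°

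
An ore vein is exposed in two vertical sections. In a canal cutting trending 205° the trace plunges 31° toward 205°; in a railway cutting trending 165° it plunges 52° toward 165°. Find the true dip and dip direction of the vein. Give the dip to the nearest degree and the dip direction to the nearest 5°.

true dip 55°, dip direction 140°

Each apparent-dip line lies in the plane. As unit vectors (x east, y north, z up), v₁ plunges 31°→205° and v₂ plunges 52°→165°.
Cross product v₁ × v₂ gives the pole to the plane: n ∝ (0.306, -0.368, 0.339).
True dip = arccos(n_z / |n|) = arccos(0.5786) = 54.6°.
Dip direction = azimuth of (n_x, n_y) = atan2(0.306, -0.368) = 140°.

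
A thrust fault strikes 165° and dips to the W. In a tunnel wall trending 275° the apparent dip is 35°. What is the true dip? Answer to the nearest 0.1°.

β = acute angle between strike 165° and section 275° = 70°.
tan(true dip) = tan 35° / sin 70° = 0.7451
true dip = arctan 0.7451 = 36.69°

36.7°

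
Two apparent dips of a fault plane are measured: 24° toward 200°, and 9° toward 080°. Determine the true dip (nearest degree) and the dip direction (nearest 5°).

The two traces are lines in the plane: v₁ = (sin 200°·cos 24°, cos 200°·cos 24°, −sin 24°), v₂ = (sin 80°·cos 9°, cos 80°·cos 9°, −sin 9°).
Cross product v₁ × v₂ gives the pole to the plane: n ∝ (0.204, -0.445, 0.781).
True dip = arccos(n_z / |n|) = arccos(0.8476) = 32.0°.
The horizontal component of n points toward azimuth atan2(n_x, n_y) = 155°, the dip direction.

true dip 32°, dip direction 155°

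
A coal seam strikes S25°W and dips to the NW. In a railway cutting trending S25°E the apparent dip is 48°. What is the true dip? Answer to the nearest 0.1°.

β = acute angle between strike S25°W and section S25°E = 50°.
tan δ = tan α / sin β = tan 48° / sin 50° = 1.1106 / 0.7660 = 1.4498
true dip = arctan 1.4498 = 55.40°

55.4°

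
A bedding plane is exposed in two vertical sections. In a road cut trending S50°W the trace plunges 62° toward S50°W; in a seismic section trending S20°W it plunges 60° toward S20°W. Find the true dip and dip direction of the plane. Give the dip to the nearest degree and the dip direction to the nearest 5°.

Represent each trace as a vector plunging at its apparent dip toward its trend (east-north-up frame): v₁ = (-0.360, -0.302, -0.883), v₂ = (-0.171, -0.470, -0.866).
n = v₁ × v₂ = (-0.154, -0.160, 0.117) (taken with n_z > 0).
tan δ = √(n_x²+n_y²)/n_z = 0.222/0.117, so δ = 62.1°.
Dip direction = azimuth of (n_x, n_y) = atan2(-0.154, -0.160) = 224°.

true dip 62°, dip direction 225°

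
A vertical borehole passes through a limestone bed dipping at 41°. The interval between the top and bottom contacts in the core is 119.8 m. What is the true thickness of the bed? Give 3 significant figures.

90.4 m

True thickness t = h · cos(dip) = 119.8 × cos 41°
t = 119.8 × 0.7547 = 90.414 m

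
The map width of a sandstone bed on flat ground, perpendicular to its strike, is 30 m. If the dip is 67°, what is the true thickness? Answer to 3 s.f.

27.6 m

True thickness t = w · sin(dip) = 30 × sin 67°
t = 30 × 0.9205 = 27.615 m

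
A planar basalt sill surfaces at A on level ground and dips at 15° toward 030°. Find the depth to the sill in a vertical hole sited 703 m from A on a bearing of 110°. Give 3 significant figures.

32.7 m

The hole lies 80° from the dip direction, so the down-dip offset is 703 × cos 80° = 122.07 m.
Depth = down-dip offset × tan(dip) = 122.07 × tan 15° = 122.07 × 0.2679
Depth = 32.71 m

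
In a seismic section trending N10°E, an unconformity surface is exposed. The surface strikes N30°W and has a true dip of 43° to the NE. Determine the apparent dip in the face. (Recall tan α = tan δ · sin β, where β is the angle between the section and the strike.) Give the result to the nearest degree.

The section lies 40° from the strike.
tan α = tan 43° × sin 40° = 0.9325 × 0.6428 = 0.5994
apparent dip = arctan 0.5994 = 30.94°

31°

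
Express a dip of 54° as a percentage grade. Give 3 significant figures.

138%

grade % = 100 × tan 54° = 100 × 1.3764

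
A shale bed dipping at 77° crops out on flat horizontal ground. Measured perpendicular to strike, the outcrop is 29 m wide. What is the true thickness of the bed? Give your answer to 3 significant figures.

True thickness t = w · sin(dip) = 29 × sin 77°
t = 29 × 0.9744 = 28.257 m

28.3 m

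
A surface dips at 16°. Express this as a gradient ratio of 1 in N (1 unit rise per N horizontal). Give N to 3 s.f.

1 in 3.49

1 : N means tan θ = 1/N, so N = 1/tan 16° = 1/0.2867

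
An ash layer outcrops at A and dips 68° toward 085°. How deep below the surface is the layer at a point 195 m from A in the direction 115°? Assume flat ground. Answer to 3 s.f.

418 m

The hole lies 30° from the dip direction, so the down-dip offset is 195 × cos 30° = 168.87 m.
Depth = down-dip offset × tan(dip) = 168.87 × tan 68° = 168.87 × 2.4751
Depth = 417.98 m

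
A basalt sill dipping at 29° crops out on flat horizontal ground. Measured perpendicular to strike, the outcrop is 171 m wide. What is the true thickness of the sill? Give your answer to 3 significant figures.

82.9 m

True thickness t = w · sin(dip) = 171 × sin 29°
t = 171 × 0.4848 = 82.902 m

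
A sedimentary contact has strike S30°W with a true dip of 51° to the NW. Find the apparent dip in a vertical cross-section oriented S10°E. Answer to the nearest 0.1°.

38.4°

The section lies 40° from the strike.
tan α = tan 51° × sin 40° = 1.2349 × 0.6428 = 0.7938
apparent dip = arctan 0.7938 = 38.44°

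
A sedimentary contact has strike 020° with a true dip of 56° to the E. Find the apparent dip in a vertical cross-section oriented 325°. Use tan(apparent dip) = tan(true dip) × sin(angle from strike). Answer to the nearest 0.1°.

50.5°

Angle between strike (020°) and section (325°): β = 55°.
tan(apparent dip) = tan 56° · sin 55° = 1.2144
apparent dip = arctan 1.2144 = 50.53°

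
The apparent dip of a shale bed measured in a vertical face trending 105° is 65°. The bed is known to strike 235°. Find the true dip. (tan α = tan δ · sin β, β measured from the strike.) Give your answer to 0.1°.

The section is 50° from the strike.
tan(true dip) = tan 65° / sin 50° = 2.7995
δ = arctan(2.7995) = 70.34°

70.3°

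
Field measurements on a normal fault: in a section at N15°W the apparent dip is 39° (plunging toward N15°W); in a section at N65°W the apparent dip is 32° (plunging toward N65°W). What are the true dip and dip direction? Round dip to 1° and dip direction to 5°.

true dip 39°, dip direction 335°

Each apparent-dip line lies in the plane. As unit vectors (x east, y north, z up), v₁ plunges 39°→N15°W and v₂ plunges 32°→N65°W.
Cross product v₁ × v₂ gives the pole to the plane: n ∝ (-0.172, 0.377, 0.505).
Dip δ = arctan(|n_h|/n_z) = arctan(0.415/0.505) = 39.4°.
Dip direction = azimuth of (n_x, n_y) = atan2(-0.172, 0.377) = 335°.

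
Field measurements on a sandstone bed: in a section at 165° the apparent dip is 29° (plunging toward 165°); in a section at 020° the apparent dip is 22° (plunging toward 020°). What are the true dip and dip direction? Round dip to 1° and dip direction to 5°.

Represent each trace as a vector plunging at its apparent dip toward its trend (east-north-up frame): v₁ = (0.226, -0.845, -0.485), v₂ = (0.317, 0.871, -0.375).
n = v₁ × v₂ = (0.739, -0.069, 0.465) (taken with n_z > 0).
True dip = arccos(n_z / |n|) = arccos(0.5311) = 57.9°.
The horizontal component of n points toward azimuth atan2(n_x, n_y) = 95°, the dip direction.

true dip 58°, dip direction 095°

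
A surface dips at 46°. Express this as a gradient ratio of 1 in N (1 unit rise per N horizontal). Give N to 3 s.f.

1 in 0.966

1 : N means tan θ = 1/N, so N = 1/tan 46° = 1/1.0355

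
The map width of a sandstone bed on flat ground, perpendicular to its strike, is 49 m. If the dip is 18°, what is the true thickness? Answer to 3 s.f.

True thickness t = w · sin(dip) = 49 × sin 18°
t = 49 × 0.3090 = 15.142 m

15.1 m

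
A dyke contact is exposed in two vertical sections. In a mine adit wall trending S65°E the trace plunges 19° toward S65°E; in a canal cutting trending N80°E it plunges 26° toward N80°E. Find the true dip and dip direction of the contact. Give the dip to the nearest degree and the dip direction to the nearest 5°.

Represent each trace as a vector plunging at its apparent dip toward its trend (east-north-up frame): v₁ = (0.857, -0.400, -0.326), v₂ = (0.885, 0.156, -0.438).
n = v₁ × v₂ = (0.226, 0.087, 0.487) (taken with n_z > 0).
True dip = arccos(n_z / |n|) = arccos(0.8955) = 26.4°.
Dip direction = azimuth of (n_x, n_y) = atan2(0.226, 0.087) = 69°.

true dip 26°, dip direction 070°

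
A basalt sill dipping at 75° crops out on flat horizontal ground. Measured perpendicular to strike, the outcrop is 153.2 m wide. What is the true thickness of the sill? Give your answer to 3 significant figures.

True thickness t = w · sin(dip) = 153.2 × sin 75°
t = 153.2 × 0.9659 = 147.980 m

148 m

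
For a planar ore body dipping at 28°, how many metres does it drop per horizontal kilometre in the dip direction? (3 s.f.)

drop per km = 1000 × tan 28° = 1000 × 0.5317

532 m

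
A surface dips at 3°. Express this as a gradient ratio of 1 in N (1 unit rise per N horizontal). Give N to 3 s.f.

1 : N means tan θ = 1/N, so N = 1/tan 3° = 1/0.0524

1 in 19.1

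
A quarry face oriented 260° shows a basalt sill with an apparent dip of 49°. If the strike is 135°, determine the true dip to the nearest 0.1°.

54.5°

β = acute angle between strike 135° and section 260° = 55°.
tan δ = tan α / sin β = tan 49° / sin 55° = 1.1504 / 0.8192 = 1.4043
true dip = arctan 1.4043 = 54.55°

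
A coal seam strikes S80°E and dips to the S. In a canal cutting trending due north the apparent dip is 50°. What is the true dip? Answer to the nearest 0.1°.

The section is 80° from the strike.
tan(true dip) = tan 50° / sin 80° = 1.2101
true dip = arctan 1.2101 = 50.43°

50.4°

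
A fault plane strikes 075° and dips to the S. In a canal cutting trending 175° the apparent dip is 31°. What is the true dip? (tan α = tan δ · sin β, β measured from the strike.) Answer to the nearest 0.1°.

31.4°

β = acute angle between strike 075° and section 175° = 80°.
tan δ = tan α / sin β = tan 31° / sin 80° = 0.6009 / 0.9848 = 0.6101
δ = arctan(0.6101) = 31.39°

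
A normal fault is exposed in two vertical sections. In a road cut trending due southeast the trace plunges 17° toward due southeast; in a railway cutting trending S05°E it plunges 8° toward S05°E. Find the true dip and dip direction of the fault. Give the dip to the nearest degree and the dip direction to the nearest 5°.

true dip 19°, dip direction 110°

The two traces are lines in the plane: v₁ = (sin 135°·cos 17°, cos 135°·cos 17°, −sin 17°), v₂ = (sin 175°·cos 8°, cos 175°·cos 8°, −sin 8°).
n = v₁ × v₂ = (0.194, -0.069, 0.609) (taken with n_z > 0).
Dip δ = arctan(|n_h|/n_z) = arctan(0.206/0.609) = 18.7°.
Dip direction = atan2(0.194, -0.069) = 110° (azimuth of n's horizontal projection).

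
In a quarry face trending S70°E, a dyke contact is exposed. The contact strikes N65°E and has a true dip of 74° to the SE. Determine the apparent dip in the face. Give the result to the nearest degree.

68°

The strike is N65°E and the section trends S70°E; the acute angle between them is β = 45°.
tan α = tan 74° × sin 45° = 3.4874 × 0.7071 = 2.4660
apparent dip = arctan 2.4660 = 67.93°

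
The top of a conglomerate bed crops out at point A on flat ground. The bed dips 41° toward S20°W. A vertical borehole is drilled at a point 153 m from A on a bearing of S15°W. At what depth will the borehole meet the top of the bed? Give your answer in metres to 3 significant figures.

132 m

The hole lies 5° from the dip direction, so the down-dip offset is 153 × cos 5° = 152.42 m.
Depth = down-dip offset × tan(dip) = 152.42 × tan 41° = 152.42 × 0.8693
Depth = 132.49 m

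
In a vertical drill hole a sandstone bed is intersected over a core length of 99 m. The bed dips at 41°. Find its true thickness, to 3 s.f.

True thickness t = h · cos(dip) = 99 × cos 41°
t = 99 × 0.7547 = 74.716 m

74.7 m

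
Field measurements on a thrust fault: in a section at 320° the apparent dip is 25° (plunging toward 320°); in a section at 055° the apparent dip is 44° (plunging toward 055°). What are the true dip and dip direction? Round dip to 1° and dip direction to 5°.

true dip 48°, dip direction 025°

Each apparent-dip line lies in the plane. As unit vectors (x east, y north, z up), v₁ plunges 25°→320° and v₂ plunges 44°→055°.
n = v₁ × v₂ = (0.308, 0.654, 0.649) (taken with n_z > 0).
True dip = arccos(n_z / |n|) = arccos(0.6685) = 48.1°.
The horizontal component of n points toward azimuth atan2(n_x, n_y) = 25°, the dip direction.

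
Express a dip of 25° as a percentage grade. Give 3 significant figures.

46.6%

grade % = 100 × tan 25° = 100 × 0.4663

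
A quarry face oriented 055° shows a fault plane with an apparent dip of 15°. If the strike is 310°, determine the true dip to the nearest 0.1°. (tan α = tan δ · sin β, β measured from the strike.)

15.5°

β = acute angle between strike 310° and section 055° = 75°.
tan(true dip) = tan 15° / sin 75° = 0.2774
δ = arctan(0.2774) = 15.50°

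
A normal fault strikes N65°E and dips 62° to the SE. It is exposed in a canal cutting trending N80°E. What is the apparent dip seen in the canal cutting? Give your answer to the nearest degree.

26°

The strike is N65°E and the section trends N80°E; the acute angle between them is β = 15°.
tan(apparent dip) = tan 62° · sin 15° = 0.4868
apparent dip = arctan 0.4868 = 25.96°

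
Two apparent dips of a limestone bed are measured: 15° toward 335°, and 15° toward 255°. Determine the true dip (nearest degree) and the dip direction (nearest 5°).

The two traces are lines in the plane: v₁ = (sin 335°·cos 15°, cos 335°·cos 15°, −sin 15°), v₂ = (sin 255°·cos 15°, cos 255°·cos 15°, −sin 15°).
Cross product v₁ × v₂ gives the pole to the plane: n ∝ (-0.291, 0.136, 0.919).
True dip = arccos(n_z / |n|) = arccos(0.9439) = 19.3°.
Dip direction = azimuth of (n_x, n_y) = atan2(-0.291, 0.136) = 295°.

true dip 19°, dip direction 295°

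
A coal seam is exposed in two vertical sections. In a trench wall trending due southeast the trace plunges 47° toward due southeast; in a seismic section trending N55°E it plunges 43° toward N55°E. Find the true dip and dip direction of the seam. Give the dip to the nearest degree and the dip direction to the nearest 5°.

The two traces are lines in the plane: v₁ = (sin 135°·cos 47°, cos 135°·cos 47°, −sin 47°), v₂ = (sin 55°·cos 43°, cos 55°·cos 43°, −sin 43°).
Cross product v₁ × v₂ gives the pole to the plane: n ∝ (0.636, -0.109, 0.491).
True dip = arccos(n_z / |n|) = arccos(0.6059) = 52.7°.
The horizontal component of n points toward azimuth atan2(n_x, n_y) = 100°, the dip direction.

true dip 53°, dip direction 100°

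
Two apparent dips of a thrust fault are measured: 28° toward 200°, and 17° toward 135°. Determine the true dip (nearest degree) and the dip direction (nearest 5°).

Each apparent-dip line lies in the plane. As unit vectors (x east, y north, z up), v₁ plunges 28°→200° and v₂ plunges 17°→135°.
n = v₁ × v₂ = (-0.075, -0.406, 0.765) (taken with n_z > 0).
Dip δ = arctan(|n_h|/n_z) = arctan(0.413/0.765) = 28.3°.
Dip direction = atan2(-0.075, -0.406) = 190° (azimuth of n's horizontal projection).

true dip 28°, dip direction 190°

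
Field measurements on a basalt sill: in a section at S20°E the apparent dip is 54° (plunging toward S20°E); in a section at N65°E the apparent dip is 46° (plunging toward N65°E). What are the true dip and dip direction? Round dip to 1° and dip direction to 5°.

Each apparent-dip line lies in the plane. As unit vectors (x east, y north, z up), v₁ plunges 54°→S20°E and v₂ plunges 46°→N65°E.
n = v₁ × v₂ = (0.635, -0.365, 0.407) (taken with n_z > 0).
Dip δ = arctan(|n_h|/n_z) = arctan(0.732/0.407) = 60.9°.
The horizontal component of n points toward azimuth atan2(n_x, n_y) = 120°, the dip direction.

true dip 61°, dip direction 120°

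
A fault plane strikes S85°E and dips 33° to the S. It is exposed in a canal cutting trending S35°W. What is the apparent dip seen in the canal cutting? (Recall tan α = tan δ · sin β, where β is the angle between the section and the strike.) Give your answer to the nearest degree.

The section lies 60° from the strike.
tan α = tan 33° × sin 60° = 0.6494 × 0.8660 = 0.5624
apparent dip = arctan 0.5624 = 29.35°

29°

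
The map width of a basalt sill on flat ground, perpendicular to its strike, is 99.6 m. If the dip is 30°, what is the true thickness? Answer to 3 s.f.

True thickness t = w · sin(dip) = 99.6 × sin 30°
t = 99.6 × 0.5000 = 49.800 m

49.8 m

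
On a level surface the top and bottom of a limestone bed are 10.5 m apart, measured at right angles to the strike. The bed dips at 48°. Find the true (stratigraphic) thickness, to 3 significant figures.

True thickness t = w · sin(dip) = 10.5 × sin 48°
t = 10.5 × 0.7431 = 7.803 m

7.80 m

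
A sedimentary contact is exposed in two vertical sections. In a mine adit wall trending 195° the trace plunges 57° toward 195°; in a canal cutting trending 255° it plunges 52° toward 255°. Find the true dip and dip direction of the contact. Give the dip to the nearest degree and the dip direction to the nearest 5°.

Each apparent-dip line lies in the plane. As unit vectors (x east, y north, z up), v₁ plunges 57°→195° and v₂ plunges 52°→255°.
The plane normal is n = v₁ × v₂ ∝ (-0.281, -0.388, 0.290).
tan δ = √(n_x²+n_y²)/n_z = 0.479/0.290, so δ = 58.8°.
The horizontal component of n points toward azimuth atan2(n_x, n_y) = 216°, the dip direction.

true dip 59°, dip direction 215°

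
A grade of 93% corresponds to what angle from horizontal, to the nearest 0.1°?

42.9°

tan θ = 93/100 = 0.9300
θ = arctan(0.9300) = 42.92°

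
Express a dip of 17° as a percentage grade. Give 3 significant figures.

grade % = 100 × tan 17° = 100 × 0.3057

30.6%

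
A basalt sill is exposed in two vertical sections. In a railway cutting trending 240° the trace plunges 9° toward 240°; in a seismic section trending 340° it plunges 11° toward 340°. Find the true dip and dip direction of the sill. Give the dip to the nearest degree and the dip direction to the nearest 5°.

true dip 15°, dip direction 295°

Each apparent-dip line lies in the plane. As unit vectors (x east, y north, z up), v₁ plunges 9°→240° and v₂ plunges 11°→340°.
Cross product v₁ × v₂ gives the pole to the plane: n ∝ (-0.239, 0.111, 0.955).
Dip δ = arctan(|n_h|/n_z) = arctan(0.263/0.955) = 15.4°.
Dip direction = azimuth of (n_x, n_y) = atan2(-0.239, 0.111) = 295°.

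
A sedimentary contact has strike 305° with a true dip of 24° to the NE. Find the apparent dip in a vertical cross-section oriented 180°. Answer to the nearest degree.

The section lies 55° from the strike.
tan(apparent dip) = tan 24° · sin 55° = 0.3647
apparent dip = arctan 0.3647 = 20.04°

20°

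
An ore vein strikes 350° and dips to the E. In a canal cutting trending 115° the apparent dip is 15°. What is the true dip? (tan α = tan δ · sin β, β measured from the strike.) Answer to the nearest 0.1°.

18.1°

The section is 55° from the strike.
tan δ = tan α / sin β = tan 15° / sin 55° = 0.2679 / 0.8192 = 0.3271
true dip = arctan 0.3271 = 18.11°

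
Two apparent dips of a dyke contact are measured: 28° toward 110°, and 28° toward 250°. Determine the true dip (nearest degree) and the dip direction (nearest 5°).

true dip 57°, dip direction 180°

The two traces are lines in the plane: v₁ = (sin 110°·cos 28°, cos 110°·cos 28°, −sin 28°), v₂ = (sin 250°·cos 28°, cos 250°·cos 28°, −sin 28°).
The plane normal is n = v₁ × v₂ ∝ (-0.000, -0.779, 0.501).
True dip = arccos(n_z / |n|) = arccos(0.5410) = 57.2°.
Dip direction = azimuth of (n_x, n_y) = atan2(-0.000, -0.779) = 180°.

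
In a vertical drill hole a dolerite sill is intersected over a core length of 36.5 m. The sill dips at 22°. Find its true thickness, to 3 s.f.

33.8 m

True thickness t = h · cos(dip) = 36.5 × cos 22°
t = 36.5 × 0.9272 = 33.842 m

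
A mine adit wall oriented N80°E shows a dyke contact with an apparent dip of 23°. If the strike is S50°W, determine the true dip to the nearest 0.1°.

The section is 30° from the strike.
tan(true dip) = tan 23° / sin 30° = 0.8489
δ = arctan(0.8489) = 40.33°

40.3°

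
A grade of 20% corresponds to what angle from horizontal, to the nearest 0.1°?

11.3°

tan θ = 20/100 = 0.2000
θ = arctan(0.2000) = 11.31°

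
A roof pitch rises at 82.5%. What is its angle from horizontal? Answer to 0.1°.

39.5°

tan θ = 82.5/100 = 0.8250
θ = arctan(0.8250) = 39.52°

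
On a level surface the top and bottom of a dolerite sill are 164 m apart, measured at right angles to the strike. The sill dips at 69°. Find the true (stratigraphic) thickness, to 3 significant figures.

153 m

True thickness t = w · sin(dip) = 164 × sin 69°
t = 164 × 0.9336 = 153.107 m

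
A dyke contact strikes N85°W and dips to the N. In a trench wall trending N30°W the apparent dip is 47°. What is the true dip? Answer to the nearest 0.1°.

The section is 55° from the strike.
tan δ = tan α / sin β = tan 47° / sin 55° = 1.0724 / 0.8192 = 1.3091
δ = arctan(1.3091) = 52.62°

52.6°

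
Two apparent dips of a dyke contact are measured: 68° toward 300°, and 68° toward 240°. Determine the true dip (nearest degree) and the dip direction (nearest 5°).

true dip 71°, dip direction 270°

The two traces are lines in the plane: v₁ = (sin 300°·cos 68°, cos 300°·cos 68°, −sin 68°), v₂ = (sin 240°·cos 68°, cos 240°·cos 68°, −sin 68°).
Cross product v₁ × v₂ gives the pole to the plane: n ∝ (-0.347, -0.000, 0.122).
True dip = arccos(n_z / |n|) = arccos(0.3303) = 70.7°.
Dip direction = atan2(-0.347, -0.000) = 270° (azimuth of n's horizontal projection).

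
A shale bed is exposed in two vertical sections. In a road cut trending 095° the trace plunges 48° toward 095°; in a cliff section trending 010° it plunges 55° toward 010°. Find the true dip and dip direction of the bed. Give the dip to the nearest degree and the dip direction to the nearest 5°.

true dip 60°, dip direction 045°

Each apparent-dip line lies in the plane. As unit vectors (x east, y north, z up), v₁ plunges 48°→095° and v₂ plunges 55°→010°.
The plane normal is n = v₁ × v₂ ∝ (0.468, 0.472, 0.382).
True dip = arccos(n_z / |n|) = arccos(0.4988) = 60.1°.
The horizontal component of n points toward azimuth atan2(n_x, n_y) = 45°, the dip direction.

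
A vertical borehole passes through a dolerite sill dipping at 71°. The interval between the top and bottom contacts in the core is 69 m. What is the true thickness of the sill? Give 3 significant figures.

True thickness t = h · cos(dip) = 69 × cos 71°
t = 69 × 0.3256 = 22.464 m

22.5 m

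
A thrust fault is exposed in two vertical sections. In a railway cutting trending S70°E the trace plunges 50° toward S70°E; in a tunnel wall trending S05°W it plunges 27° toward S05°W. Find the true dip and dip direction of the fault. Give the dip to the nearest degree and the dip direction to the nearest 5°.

true dip 50°, dip direction 120°

Each apparent-dip line lies in the plane. As unit vectors (x east, y north, z up), v₁ plunges 50°→S70°E and v₂ plunges 27°→S05°W.
n = v₁ × v₂ = (0.580, -0.334, 0.553) (taken with n_z > 0).
tan δ = √(n_x²+n_y²)/n_z = 0.669/0.553, so δ = 50.4°.
Dip direction = azimuth of (n_x, n_y) = atan2(0.580, -0.334) = 120°.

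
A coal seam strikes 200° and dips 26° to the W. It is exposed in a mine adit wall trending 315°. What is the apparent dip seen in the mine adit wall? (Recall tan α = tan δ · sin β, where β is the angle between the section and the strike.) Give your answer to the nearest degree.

24°

The section lies 65° from the strike.
tan α = tan 26° × sin 65° = 0.4877 × 0.9063 = 0.4420
apparent dip = arctan 0.4420 = 23.85°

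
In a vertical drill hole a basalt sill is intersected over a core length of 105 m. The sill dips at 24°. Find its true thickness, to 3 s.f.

95.9 m

True thickness t = h · cos(dip) = 105 × cos 24°
t = 105 × 0.9135 = 95.922 m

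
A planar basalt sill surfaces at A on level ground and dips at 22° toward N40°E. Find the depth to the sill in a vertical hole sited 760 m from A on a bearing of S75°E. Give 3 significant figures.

130 m

The hole lies 65° from the dip direction, so the down-dip offset is 760 × cos 65° = 321.19 m.
Depth = down-dip offset × tan(dip) = 321.19 × tan 22° = 321.19 × 0.4040
Depth = 129.77 m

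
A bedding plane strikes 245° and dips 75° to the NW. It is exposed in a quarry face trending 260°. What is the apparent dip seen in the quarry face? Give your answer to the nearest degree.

44°

Angle between strike (245°) and section (260°): β = 15°.
tan(apparent dip) = tan 75° · sin 15° = 0.9659
α = arctan(0.9659) = 44.01°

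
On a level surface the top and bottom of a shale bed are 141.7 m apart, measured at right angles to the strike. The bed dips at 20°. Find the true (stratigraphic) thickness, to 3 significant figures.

True thickness t = w · sin(dip) = 141.7 × sin 20°
t = 141.7 × 0.3420 = 48.464 m

48.5 m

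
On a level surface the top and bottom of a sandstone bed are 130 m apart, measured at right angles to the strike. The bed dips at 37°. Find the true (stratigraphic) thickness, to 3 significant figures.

True thickness t = w · sin(dip) = 130 × sin 37°
t = 130 × 0.6018 = 78.236 m

78.2 m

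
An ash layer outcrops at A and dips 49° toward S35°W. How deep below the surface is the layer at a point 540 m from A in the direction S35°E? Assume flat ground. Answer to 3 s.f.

The hole lies 70° from the dip direction, so the down-dip offset is 540 × cos 70° = 184.69 m.
Depth = down-dip offset × tan(dip) = 184.69 × tan 49° = 184.69 × 1.1504
Depth = 212.46 m

212 m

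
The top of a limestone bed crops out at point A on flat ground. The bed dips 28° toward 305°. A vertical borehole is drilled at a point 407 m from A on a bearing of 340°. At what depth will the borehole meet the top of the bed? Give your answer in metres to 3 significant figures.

177 m

The hole lies 35° from the dip direction, so the down-dip offset is 407 × cos 35° = 333.39 m.
Depth = down-dip offset × tan(dip) = 333.39 × tan 28° = 333.39 × 0.5317
Depth = 177.27 m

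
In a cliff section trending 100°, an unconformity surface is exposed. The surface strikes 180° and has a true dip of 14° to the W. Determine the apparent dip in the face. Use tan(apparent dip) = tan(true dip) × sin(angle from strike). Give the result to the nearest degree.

The strike is 180° and the section trends 100°; the acute angle between them is β = 80°.
tan(apparent dip) = tan 14° · sin 80° = 0.2455
α = arctan(0.2455) = 13.80°

14°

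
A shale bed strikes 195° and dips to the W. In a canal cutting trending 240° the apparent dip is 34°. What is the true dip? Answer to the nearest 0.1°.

43.6°

The section is 45° from the strike.
tan(true dip) = tan 34° / sin 45° = 0.9539
true dip = arctan 0.9539 = 43.65°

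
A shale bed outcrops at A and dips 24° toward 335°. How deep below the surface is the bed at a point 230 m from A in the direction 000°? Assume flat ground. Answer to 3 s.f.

The hole lies 25° from the dip direction, so the down-dip offset is 230 × cos 25° = 208.45 m.
Depth = down-dip offset × tan(dip) = 208.45 × tan 24° = 208.45 × 0.4452
Depth = 92.81 m

92.8 m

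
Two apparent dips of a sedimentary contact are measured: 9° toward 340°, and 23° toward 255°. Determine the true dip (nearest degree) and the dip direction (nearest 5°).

Each apparent-dip line lies in the plane. As unit vectors (x east, y north, z up), v₁ plunges 9°→340° and v₂ plunges 23°→255°.
Cross product v₁ × v₂ gives the pole to the plane: n ∝ (-0.400, 0.007, 0.906).
True dip = arccos(n_z / |n|) = arccos(0.9148) = 23.8°.
Dip direction = azimuth of (n_x, n_y) = atan2(-0.400, 0.007) = 271°.

true dip 24°, dip direction 270°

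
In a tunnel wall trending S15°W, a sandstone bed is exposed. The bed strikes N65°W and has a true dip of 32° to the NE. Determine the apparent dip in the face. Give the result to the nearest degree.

Angle between strike (N65°W) and section (S15°W): β = 80°.
tan(apparent dip) = tan 32° · sin 80° = 0.6154
apparent dip = arctan 0.6154 = 31.61°

32°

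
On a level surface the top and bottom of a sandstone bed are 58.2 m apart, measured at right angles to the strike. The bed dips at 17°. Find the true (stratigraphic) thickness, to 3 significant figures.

True thickness t = w · sin(dip) = 58.2 × sin 17°
t = 58.2 × 0.2924 = 17.016 m

17.0 m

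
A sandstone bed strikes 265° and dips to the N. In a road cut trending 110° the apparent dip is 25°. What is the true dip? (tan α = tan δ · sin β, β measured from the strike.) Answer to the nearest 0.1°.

47.8°

The section is 25° from the strike.
tan δ = tan α / sin β = tan 25° / sin 25° = 0.4663 / 0.4226 = 1.1034
true dip = arctan 1.1034 = 47.81°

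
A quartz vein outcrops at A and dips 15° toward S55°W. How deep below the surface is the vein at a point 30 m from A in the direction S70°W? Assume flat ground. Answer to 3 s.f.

7.76 m

The hole lies 15° from the dip direction, so the down-dip offset is 30 × cos 15° = 28.98 m.
Depth = down-dip offset × tan(dip) = 28.98 × tan 15° = 28.98 × 0.2679
Depth = 7.76 m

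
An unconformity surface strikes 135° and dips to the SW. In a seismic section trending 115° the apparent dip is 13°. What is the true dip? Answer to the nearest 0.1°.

The section is 20° from the strike.
tan δ = tan α / sin β = tan 13° / sin 20° = 0.2309 / 0.3420 = 0.6750
δ = arctan(0.6750) = 34.02°

34.0°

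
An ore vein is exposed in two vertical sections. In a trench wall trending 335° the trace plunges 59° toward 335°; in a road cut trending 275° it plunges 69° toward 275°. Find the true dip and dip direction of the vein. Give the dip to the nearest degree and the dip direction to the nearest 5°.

true dip 69°, dip direction 285°

Represent each trace as a vector plunging at its apparent dip toward its trend (east-north-up frame): v₁ = (-0.218, 0.467, -0.857), v₂ = (-0.357, 0.031, -0.934).
Cross product v₁ × v₂ gives the pole to the plane: n ∝ (-0.409, 0.103, 0.160).
tan δ = √(n_x²+n_y²)/n_z = 0.422/0.160, so δ = 69.2°.
The horizontal component of n points toward azimuth atan2(n_x, n_y) = 284°, the dip direction.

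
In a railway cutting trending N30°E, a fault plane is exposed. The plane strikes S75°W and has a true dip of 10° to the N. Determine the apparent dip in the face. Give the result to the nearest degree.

7°

Angle between strike (S75°W) and section (N30°E): β = 45°.
tan α = tan 10° × sin 45° = 0.1763 × 0.7071 = 0.1247
apparent dip = arctan 0.1247 = 7.11°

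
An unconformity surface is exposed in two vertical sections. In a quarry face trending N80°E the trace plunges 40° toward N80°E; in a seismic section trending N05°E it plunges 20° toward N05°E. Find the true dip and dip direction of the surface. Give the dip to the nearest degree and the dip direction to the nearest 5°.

true dip 40°, dip direction 070°

Represent each trace as a vector plunging at its apparent dip toward its trend (east-north-up frame): v₁ = (0.754, 0.133, -0.643), v₂ = (0.082, 0.936, -0.342).
n = v₁ × v₂ = (0.556, 0.205, 0.695) (taken with n_z > 0).
Dip δ = arctan(|n_h|/n_z) = arctan(0.593/0.695) = 40.5°.
Dip direction = azimuth of (n_x, n_y) = atan2(0.556, 0.205) = 70°.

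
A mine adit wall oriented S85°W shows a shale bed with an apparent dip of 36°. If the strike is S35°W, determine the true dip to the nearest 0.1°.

The section is 50° from the strike.
tan δ = tan α / sin β = tan 36° / sin 50° = 0.7265 / 0.7660 = 0.9484
true dip = arctan 0.9484 = 43.48°

43.5°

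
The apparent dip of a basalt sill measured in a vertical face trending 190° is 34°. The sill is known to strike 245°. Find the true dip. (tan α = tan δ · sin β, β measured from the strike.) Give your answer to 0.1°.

The section is 55° from the strike.
tan(true dip) = tan 34° / sin 55° = 0.8234
δ = arctan(0.8234) = 39.47°

39.5°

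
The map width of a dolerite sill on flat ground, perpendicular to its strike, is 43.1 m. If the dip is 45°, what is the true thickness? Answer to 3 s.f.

30.5 m

True thickness t = w · sin(dip) = 43.1 × sin 45°
t = 43.1 × 0.7071 = 30.476 m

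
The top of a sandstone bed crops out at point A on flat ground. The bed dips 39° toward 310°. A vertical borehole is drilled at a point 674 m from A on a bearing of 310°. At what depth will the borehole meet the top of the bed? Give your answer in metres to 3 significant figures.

546 m

The hole is directly down-dip from the outcrop, so the down-dip offset is 674 m.
Depth = down-dip offset × tan(dip) = 674.00 × tan 39° = 674.00 × 0.8098
Depth = 545.79 m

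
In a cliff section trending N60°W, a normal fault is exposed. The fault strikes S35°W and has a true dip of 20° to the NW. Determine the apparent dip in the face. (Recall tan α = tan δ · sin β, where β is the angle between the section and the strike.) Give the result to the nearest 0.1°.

19.9°

The section lies 85° from the strike.
tan α = tan 20° × sin 85° = 0.3640 × 0.9962 = 0.3626
apparent dip = arctan 0.3626 = 19.93°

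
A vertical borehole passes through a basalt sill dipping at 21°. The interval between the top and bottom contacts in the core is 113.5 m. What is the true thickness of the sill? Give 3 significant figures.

106 m

True thickness t = h · cos(dip) = 113.5 × cos 21°
t = 113.5 × 0.9336 = 105.961 m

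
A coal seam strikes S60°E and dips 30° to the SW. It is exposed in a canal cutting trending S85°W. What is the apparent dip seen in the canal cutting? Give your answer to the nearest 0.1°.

The section lies 35° from the strike.
tan(apparent dip) = tan 30° · sin 35° = 0.3312
α = arctan(0.3312) = 18.32°

18.3°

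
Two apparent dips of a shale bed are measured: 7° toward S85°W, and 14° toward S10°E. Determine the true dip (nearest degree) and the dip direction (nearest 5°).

true dip 16°, dip direction 200°

Each apparent-dip line lies in the plane. As unit vectors (x east, y north, z up), v₁ plunges 7°→S85°W and v₂ plunges 14°→S10°E.
The plane normal is n = v₁ × v₂ ∝ (-0.096, -0.260, 0.959).
True dip = arccos(n_z / |n|) = arccos(0.9608) = 16.1°.
Dip direction = atan2(-0.096, -0.260) = 200° (azimuth of n's horizontal projection).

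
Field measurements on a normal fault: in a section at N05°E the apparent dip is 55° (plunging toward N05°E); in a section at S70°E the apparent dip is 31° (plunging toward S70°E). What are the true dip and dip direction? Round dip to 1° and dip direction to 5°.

Each apparent-dip line lies in the plane. As unit vectors (x east, y north, z up), v₁ plunges 55°→N05°E and v₂ plunges 31°→S70°E.
n = v₁ × v₂ = (0.534, 0.634, 0.475) (taken with n_z > 0).
tan δ = √(n_x²+n_y²)/n_z = 0.829/0.475, so δ = 60.2°.
The horizontal component of n points toward azimuth atan2(n_x, n_y) = 40°, the dip direction.

true dip 60°, dip direction 040°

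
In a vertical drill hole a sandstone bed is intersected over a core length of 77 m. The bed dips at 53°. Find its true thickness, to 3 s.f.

True thickness t = h · cos(dip) = 77 × cos 53°
t = 77 × 0.6018 = 46.340 m

46.3 m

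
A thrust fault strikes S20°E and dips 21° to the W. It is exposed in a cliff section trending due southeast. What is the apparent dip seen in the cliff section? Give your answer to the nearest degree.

The section lies 25° from the strike.
tan(apparent dip) = tan 21° · sin 25° = 0.1622
α = arctan(0.1622) = 9.21°

9°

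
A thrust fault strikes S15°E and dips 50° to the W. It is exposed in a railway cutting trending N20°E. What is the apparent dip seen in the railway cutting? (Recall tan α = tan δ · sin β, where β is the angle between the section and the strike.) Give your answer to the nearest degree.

34°

The section lies 35° from the strike.
tan α = tan 50° × sin 35° = 1.1918 × 0.5736 = 0.6836
apparent dip = arctan 0.6836 = 34.36°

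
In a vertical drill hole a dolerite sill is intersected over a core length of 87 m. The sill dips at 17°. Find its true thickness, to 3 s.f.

83.2 m

True thickness t = h · cos(dip) = 87 × cos 17°
t = 87 × 0.9563 = 83.199 m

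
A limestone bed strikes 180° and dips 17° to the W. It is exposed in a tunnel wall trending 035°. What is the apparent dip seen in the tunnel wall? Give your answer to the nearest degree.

10°

The section lies 35° from the strike.
tan α = tan 17° × sin 35° = 0.3057 × 0.5736 = 0.1754
α = arctan(0.1754) = 9.95°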